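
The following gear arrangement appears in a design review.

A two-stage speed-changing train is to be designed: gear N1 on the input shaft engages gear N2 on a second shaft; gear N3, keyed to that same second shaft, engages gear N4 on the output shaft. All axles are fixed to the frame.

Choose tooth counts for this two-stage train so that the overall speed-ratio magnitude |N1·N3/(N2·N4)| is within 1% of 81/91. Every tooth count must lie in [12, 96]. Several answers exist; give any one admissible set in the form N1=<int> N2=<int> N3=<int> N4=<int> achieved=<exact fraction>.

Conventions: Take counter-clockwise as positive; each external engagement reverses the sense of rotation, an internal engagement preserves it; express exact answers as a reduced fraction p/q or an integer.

N1=12 N2=13 N3=27 N4=28 achieved=81/91

design class (target 81/91): fixed-axis compound train
target = 81/91 in lowest terms: an exact hit needs N1·N3 = k·81 and N2·N4 = k·91 for one integer k, every count in [12, 96]; additionally prefer no 1:1 stage (N1 ≠ N2, N3 ≠ N4)
k = 1…3: no 1:1-free in-range split of k·81 and k·91 into factor pairs; take k = 4
k = 4: N1·N3 = 324 = 12·27, N2·N4 = 364 = 13·28
achieved = 12·27/(13·28) = 81/91; |achieved − target| = 0 ≤ 81/9100 ✓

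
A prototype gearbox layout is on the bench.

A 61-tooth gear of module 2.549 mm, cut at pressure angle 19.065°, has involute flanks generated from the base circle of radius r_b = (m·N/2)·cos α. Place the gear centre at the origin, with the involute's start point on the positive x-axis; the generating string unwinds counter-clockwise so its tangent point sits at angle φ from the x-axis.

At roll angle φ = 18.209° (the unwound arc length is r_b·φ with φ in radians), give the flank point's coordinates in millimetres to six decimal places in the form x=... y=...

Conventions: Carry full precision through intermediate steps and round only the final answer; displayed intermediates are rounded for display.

single-mesh involute tooth geometry (61T wheel at module 2.549)
pitch radius r_p = m·N/2 = 2.549·61/2 = 77.744500
base radius r_b = r_p·cos α = 77.744500·cos 19.065° = 73.480107
roll angle φ = 18.209° = 0.31780700 rad
x = r_b·(cos φ + φ·sin φ) = 77.097726
y = r_b·(sin φ − φ·cos φ) = 0.778298

x=77.097726 y=0.778298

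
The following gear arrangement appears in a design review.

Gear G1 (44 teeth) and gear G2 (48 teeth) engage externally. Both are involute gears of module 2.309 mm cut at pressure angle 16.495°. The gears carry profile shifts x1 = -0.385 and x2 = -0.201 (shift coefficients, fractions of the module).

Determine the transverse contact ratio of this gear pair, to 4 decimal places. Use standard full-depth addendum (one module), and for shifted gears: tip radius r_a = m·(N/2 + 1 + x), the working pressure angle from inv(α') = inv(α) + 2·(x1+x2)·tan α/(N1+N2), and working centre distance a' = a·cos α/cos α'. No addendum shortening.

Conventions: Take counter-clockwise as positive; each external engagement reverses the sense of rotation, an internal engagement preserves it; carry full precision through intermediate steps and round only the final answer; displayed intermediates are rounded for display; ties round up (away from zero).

2.2606

single-mesh involute tooth geometry (44T engaging 48T at module 2.309)
base radii: r_b1 = 48.707384, r_b2 = 53.135328
tip radii: r_a1 = 52.218035, r_a2 = 57.260891
inv(α') = inv(16.495°) + 2·(-0.385-0.201)·tan α/(44+48) = 0.00445422  ⇒  α' = 13.49494°
a' = a·cos α / cos α' = 106.2140·cos 16.495°/cos 13.49494° = 104.734371
action lengths: √(r_a1²−r_b1²) = 18.823229, √(r_a2²−r_b2²) = 21.341195
base pitch p_b = π·m·cos α = 6.955398
CR = (18.823229 + 21.341195 − 104.734371·sin 13.49494°)/6.955398 = 2.260642
contact ratio ≈ 2.2606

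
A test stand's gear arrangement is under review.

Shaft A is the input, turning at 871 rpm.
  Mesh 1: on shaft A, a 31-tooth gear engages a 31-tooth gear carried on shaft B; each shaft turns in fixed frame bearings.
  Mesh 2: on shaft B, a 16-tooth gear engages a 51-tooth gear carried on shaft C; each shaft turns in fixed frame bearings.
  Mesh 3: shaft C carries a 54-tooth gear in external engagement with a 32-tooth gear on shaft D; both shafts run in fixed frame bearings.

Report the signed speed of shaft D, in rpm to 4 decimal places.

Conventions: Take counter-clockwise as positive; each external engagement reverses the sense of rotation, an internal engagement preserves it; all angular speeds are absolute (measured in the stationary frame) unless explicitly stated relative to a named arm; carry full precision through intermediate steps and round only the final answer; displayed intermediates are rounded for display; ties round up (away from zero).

recognized (4 fixed axles, 3 meshes): fixed-axis compound train
mesh 1 [31T→31T]: ω = 871.0000×31/31 = 871.0000 rpm, sense flips to −
mesh 2 [16T→51T]: ω = 871.0000×16/51 = 273.2549 rpm, sense flips to +
mesh 3 [54T→32T]: ω = 273.2549×54/32 = 461.1176 rpm, sense flips to −
signed output speed = -461.1176 rpm

-461.1176 rpm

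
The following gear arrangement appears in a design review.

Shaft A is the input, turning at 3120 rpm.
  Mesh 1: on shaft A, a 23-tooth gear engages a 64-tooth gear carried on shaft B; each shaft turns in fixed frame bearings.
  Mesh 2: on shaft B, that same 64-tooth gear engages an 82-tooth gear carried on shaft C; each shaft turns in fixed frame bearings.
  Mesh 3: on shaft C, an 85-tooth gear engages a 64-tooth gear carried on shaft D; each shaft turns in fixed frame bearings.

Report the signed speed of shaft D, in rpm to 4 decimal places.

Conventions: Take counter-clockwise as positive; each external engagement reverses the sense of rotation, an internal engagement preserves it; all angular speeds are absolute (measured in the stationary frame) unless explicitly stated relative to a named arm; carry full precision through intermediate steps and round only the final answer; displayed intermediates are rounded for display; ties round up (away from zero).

-1162.2713 rpm

recognized (4 fixed axles, 3 meshes): fixed-axis compound train
mesh 1 [23T→64T]: ω = 3120.0000×23/64 = 1121.2500 rpm, sense flips to −
mesh 2 [64T→82T]: ω = 1121.2500×64/82 = 875.1220 rpm, sense flips to +
mesh 3 [85T→64T]: ω = 875.1220×85/64 = 1162.2713 rpm, sense flips to −
signed output speed = -1162.2713 rpm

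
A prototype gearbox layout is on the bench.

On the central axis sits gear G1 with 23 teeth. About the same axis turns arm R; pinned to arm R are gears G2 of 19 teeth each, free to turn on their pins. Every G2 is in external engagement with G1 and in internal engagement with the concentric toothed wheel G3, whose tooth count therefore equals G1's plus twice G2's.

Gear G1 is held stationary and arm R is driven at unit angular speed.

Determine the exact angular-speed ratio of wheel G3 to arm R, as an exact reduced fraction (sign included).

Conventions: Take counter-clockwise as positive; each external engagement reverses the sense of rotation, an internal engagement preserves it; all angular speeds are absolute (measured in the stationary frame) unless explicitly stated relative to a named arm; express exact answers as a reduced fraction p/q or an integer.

84/61

class = planetary set [G3 = 23+2·19 = 61; Willis about the carrier]
ring teeth: 23 + 2·19 = 61
23(ω_sun−ω_arm) = −61(ω_ring−ω_arm),  ω_sun = 0, ω_arm = 1
ω_ring = 1 − (23/61)(0−1) = 84/61
ω_out/ω_in = 84/61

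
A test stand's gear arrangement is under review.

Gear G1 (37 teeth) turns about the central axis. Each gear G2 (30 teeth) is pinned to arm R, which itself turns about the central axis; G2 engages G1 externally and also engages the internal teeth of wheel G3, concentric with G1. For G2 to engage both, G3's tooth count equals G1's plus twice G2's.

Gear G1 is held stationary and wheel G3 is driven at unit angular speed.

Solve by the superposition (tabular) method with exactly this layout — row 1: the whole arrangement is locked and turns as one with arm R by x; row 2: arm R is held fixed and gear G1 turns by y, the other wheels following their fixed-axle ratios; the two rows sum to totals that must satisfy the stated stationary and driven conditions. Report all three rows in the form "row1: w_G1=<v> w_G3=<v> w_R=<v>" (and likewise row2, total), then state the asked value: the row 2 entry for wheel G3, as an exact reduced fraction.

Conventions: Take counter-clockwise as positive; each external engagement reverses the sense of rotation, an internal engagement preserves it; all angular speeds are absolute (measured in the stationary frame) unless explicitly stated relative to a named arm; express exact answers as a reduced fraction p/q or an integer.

row1: w_G1=97/134 w_G3=97/134 w_R=97/134
row2: w_G1=-97/134 w_G3=37/134 w_R=0
total: w_G1=0 w_G3=1 w_R=97/134
asked value: 37/134

planetary set (37T centre, 30T on arm, 97T internal) — Willis relation
row 1 — lock + rotate with arm: ω_sun = ω_ring = ω_arm = x
superposition row 2 [arm held]: sun y, ring −(37/97)·y, arm 0
boundary: total ω_sun = x + y = 0 and total ω_ring = x − (37/97)·y = 1  ⇒  y = -97/134, x = 97/134
row 2 ring = −(37/97)·(-97/134) = 37/134
totals (row 1 + row 2): sun 97/134 + (-97/134) = 0, ring 97/134 + 37/134 = 1, arm 97/134 + 0 = 97/134
asked cell (row2, ring) = 37/134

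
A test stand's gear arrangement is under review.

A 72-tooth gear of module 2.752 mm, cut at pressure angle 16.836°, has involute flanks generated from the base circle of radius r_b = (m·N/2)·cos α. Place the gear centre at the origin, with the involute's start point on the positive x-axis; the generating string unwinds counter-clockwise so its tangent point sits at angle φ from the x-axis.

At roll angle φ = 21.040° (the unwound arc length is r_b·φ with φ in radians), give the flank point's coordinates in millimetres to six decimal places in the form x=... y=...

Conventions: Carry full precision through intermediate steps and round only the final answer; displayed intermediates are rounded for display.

x=101.005159 y=1.544208

single-mesh involute tooth geometry (72T wheel at module 2.752)
pitch radius r_p = m·N/2 = 2.752·72/2 = 99.072000
base radius r_b = r_p·cos α = 99.072000·cos 16.836° = 94.825547
roll angle φ = 21.040° = 0.36721727 rad
x = r_b·(cos φ + φ·sin φ) = 101.005159
y = r_b·(sin φ − φ·cos φ) = 1.544208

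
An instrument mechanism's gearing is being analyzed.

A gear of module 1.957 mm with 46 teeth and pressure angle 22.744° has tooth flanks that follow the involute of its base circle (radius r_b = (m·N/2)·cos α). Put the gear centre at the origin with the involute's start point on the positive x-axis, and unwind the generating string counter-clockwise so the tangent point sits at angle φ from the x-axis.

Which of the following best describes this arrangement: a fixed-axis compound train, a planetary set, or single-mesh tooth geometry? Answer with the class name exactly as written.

single-mesh involute tooth geometry (46T wheel at module 1.957)
classification: single-mesh tooth geometry

single-mesh tooth geometry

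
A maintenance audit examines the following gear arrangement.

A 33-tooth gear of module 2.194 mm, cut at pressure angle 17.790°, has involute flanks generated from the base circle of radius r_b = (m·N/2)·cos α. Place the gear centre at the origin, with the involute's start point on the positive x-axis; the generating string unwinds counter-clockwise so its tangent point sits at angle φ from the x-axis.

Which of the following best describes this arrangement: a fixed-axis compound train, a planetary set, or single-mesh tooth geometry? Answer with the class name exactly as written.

topology: single-mesh involute geometry — m = 2.194, N = 33
classification: single-mesh tooth geometry

single-mesh tooth geometry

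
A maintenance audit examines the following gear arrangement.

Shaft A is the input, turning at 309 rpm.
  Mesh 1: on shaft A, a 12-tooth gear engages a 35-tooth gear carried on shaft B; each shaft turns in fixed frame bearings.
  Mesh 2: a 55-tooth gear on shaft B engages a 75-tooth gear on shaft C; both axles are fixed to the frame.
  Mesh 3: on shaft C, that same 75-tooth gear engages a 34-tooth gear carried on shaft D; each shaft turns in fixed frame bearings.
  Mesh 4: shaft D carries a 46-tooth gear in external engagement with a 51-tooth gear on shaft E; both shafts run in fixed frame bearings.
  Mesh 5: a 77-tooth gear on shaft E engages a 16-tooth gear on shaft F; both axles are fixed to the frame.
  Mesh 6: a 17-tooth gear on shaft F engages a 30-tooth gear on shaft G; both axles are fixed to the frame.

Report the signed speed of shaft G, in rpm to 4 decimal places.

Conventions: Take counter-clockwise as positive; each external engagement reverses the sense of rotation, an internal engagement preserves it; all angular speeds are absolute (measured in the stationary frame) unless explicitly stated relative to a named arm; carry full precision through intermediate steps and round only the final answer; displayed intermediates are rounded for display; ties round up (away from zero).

class = fixed-axis compound train [6 meshes; 6 ratios multiply, 6 sense flips]
mesh 1 [12T→35T]: ω = 309.0000×12/35 = 105.9429 rpm, sense flips to −
mesh 2 [55T→75T]: ω = 105.9429×55/75 = 77.6914 rpm, sense flips to +
mesh 3 [75T→34T]: ω = 77.6914×75/34 = 171.3782 rpm, sense flips to −
mesh 4 [46T→51T]: ω = 171.3782×46/51 = 154.5764 rpm, sense flips to +
mesh 5 [77T→16T]: ω = 154.5764×77/16 = 743.8988 rpm, sense flips to −
mesh 6 [17T→30T]: ω = 743.8988×17/30 = 421.5426 rpm, sense flips to +
signed output speed = +421.5426 rpm

+421.5426 rpm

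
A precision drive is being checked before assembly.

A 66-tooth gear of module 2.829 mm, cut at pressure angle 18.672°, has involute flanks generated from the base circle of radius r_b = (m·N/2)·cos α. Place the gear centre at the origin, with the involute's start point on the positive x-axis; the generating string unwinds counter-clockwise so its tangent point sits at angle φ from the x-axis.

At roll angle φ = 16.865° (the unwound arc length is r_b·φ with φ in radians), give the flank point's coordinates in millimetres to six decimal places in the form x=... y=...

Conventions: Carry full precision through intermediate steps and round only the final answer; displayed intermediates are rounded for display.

topology: single-mesh involute geometry — m = 2.829, N = 66
pitch radius r_p = m·N/2 = 2.829·66/2 = 93.357000
base radius r_b = r_p·cos α = 93.357000·cos 18.672° = 88.443327
roll angle φ = 16.865° = 0.29434978 rad
x = r_b·(cos φ + φ·sin φ) = 92.192179
y = r_b·(sin φ − φ·cos φ) = 0.745362

x=92.192179 y=0.745362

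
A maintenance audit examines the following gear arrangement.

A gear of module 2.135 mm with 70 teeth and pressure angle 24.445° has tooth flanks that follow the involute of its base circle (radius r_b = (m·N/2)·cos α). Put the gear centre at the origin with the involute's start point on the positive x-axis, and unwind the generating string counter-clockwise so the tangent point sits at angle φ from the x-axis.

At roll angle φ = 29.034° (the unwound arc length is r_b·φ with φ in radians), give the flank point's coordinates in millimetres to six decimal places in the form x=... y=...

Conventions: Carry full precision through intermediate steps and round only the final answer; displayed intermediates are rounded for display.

x=76.207903 y=2.875523

recognized (one wheel, involute flank): single-mesh tooth geometry, m = 2.135, N = 70
pitch radius r_p = m·N/2 = 2.135·70/2 = 74.725000
base radius r_b = r_p·cos α = 74.725000·cos 24.445° = 68.026571
roll angle φ = 29.034° = 0.50673890 rad
x = r_b·(cos φ + φ·sin φ) = 76.207903
y = r_b·(sin φ − φ·cos φ) = 2.875523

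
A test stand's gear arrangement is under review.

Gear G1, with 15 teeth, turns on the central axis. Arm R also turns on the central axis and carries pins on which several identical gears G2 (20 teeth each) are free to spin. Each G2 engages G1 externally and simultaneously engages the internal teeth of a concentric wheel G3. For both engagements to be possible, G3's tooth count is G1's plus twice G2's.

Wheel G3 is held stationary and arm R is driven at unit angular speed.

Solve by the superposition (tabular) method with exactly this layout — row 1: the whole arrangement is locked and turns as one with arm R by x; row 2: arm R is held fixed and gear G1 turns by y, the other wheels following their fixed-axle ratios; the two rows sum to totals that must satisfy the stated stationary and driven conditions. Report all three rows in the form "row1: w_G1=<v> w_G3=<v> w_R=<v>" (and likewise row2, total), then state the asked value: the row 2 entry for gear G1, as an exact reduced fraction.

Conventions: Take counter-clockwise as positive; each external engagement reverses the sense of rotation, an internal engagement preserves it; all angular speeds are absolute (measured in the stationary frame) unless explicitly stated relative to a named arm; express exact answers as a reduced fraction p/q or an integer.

topology: planetary set — G1 15T / G2 20T / G3 55T, arm = carrier (Willis)
superposition row 1 [locked train]: every member turns x
row 2 (arm held, sun turns y): ω_ring = −(15/55)·y, ω_arm = 0
boundary: total ω_ring = x − (15/55)·y = 0 and total ω_arm = x = 1  ⇒  y = 11/3, x = 1
row 2 ring = −(15/55)·11/3 = -1
totals (row 1 + row 2): sun 1 + 11/3 = 14/3, ring 1 + (-1) = 0, arm 1 + 0 = 1
asked cell (row2, sun) = 11/3

row1: w_G1=1 w_G3=1 w_R=1
row2: w_G1=11/3 w_G3=-1 w_R=0
total: w_G1=14/3 w_G3=0 w_R=1
asked value: 11/3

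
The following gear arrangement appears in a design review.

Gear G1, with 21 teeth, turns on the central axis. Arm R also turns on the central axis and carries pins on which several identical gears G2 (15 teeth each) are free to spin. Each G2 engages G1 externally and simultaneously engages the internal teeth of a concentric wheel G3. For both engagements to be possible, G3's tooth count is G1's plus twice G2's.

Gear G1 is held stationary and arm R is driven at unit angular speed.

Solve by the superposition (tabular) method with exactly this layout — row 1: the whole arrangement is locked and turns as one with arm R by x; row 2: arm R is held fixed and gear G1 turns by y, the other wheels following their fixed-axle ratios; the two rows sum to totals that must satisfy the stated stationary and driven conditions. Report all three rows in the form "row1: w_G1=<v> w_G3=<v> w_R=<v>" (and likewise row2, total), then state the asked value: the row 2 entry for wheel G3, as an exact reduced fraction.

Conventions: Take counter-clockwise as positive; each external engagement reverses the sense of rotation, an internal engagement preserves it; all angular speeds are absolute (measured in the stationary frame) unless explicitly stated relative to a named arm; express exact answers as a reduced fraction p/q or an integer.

row1: w_G1=1 w_G3=1 w_R=1
row2: w_G1=-1 w_G3=7/17 w_R=0
total: w_G1=0 w_G3=24/17 w_R=1
asked value: 7/17

recognized (axles ride arm R): planetary set, 21/15/51 teeth
superposition row 1 [locked train]: every member turns x
row 2: sun turns y, ring = −(21/51)·y, arm 0
boundary: total ω_sun = x + y = 0 and total ω_arm = x = 1  ⇒  y = -1, x = 1
row 2 ring = −(21/51)·(-1) = 7/17
totals (row 1 + row 2): sun 1 + (-1) = 0, ring 1 + 7/17 = 24/17, arm 1 + 0 = 1
asked cell (row2, ring) = 7/17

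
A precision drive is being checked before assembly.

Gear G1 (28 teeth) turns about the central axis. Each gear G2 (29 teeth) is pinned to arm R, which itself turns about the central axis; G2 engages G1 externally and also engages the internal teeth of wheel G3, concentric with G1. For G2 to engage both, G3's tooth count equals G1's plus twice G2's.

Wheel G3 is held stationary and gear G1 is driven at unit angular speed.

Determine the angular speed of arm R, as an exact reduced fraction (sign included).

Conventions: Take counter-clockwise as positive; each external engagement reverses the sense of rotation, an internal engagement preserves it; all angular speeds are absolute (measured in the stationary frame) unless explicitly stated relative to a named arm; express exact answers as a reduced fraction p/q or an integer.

14/57

class = planetary set [G3 = 28+2·29 = 86; Willis about the carrier]
ring teeth: 28 + 2·29 = 86
28(ω_sun−ω_arm) = −86(ω_ring−ω_arm),  ω_ring = 0, ω_sun = 1
28(1−ω_arm) = −86(0−ω_arm)  ⇒  114·ω_arm = 28  ⇒  ω_arm = 14/57
exact speed ratio = 14/57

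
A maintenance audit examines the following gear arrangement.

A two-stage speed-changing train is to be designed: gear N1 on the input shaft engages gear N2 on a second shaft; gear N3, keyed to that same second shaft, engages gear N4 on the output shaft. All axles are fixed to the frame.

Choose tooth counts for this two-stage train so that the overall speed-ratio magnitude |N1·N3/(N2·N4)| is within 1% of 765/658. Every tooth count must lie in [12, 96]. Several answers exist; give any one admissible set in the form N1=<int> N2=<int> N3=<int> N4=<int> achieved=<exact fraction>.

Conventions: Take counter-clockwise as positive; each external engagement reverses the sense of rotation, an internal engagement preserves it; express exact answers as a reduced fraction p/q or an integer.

design class (target 765/658): fixed-axis compound train
target = 765/658 in lowest terms: an exact hit needs N1·N3 = k·765 and N2·N4 = k·658 for one integer k, every count in [12, 96]; additionally prefer no 1:1 stage (N1 ≠ N2, N3 ≠ N4)
k = 1: N1·N3 = 765 = 15·51, N2·N4 = 658 = 14·47
achieved = 15·51/(14·47) = 765/658; |achieved − target| = 0 ≤ 153/13160 ✓

N1=15 N2=14 N3=51 N4=47 achieved=765/658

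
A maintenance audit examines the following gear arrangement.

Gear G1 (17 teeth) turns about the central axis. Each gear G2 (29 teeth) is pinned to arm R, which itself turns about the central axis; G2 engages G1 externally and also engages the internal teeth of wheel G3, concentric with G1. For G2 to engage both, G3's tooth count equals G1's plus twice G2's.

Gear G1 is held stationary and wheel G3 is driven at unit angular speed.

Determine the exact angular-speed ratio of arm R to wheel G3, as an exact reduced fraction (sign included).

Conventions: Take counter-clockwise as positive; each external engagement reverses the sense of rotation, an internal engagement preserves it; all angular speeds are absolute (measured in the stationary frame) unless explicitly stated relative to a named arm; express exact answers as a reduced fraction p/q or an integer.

recognized (axles ride arm R): planetary set, 17/29/75 teeth
ring teeth: 17 + 2·29 = 75
17(ω_sun−ω_arm) = −75(ω_ring−ω_arm),  ω_sun = 0, ω_ring = 1
17(0−ω_arm) = −75(1−ω_arm)  ⇒  92·ω_arm = 75  ⇒  ω_arm = 75/92
ω_out/ω_in = 75/92

75/92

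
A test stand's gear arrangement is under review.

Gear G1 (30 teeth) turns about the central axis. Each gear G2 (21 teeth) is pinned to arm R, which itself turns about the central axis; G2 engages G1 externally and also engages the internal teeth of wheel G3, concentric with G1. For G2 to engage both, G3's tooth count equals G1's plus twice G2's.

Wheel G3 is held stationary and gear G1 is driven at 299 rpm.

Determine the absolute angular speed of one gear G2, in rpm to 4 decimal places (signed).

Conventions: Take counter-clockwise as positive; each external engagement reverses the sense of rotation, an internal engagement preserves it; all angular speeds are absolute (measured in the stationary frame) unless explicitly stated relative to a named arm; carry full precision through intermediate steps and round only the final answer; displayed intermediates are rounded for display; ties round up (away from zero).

topology: planetary set — G1 30T / G2 21T / G3 72T, arm = carrier (Willis)
normalise by the input: solve with ω_sun = 1, then scale by 299 rpm
ring teeth: 30 + 2·21 = 72
30(ω_sun−ω_arm) = −72(ω_ring−ω_arm),  ω_ring = 0, ω_sun = 1
30(1−ω_arm) = −72(0−ω_arm)  ⇒  102·ω_arm = 30  ⇒  ω_arm = 5/17
sun–planet mesh: 30·(1−5/17) = −21·(ω_p−ω_arm)  ⇒  ω_p−ω_arm = -120/119
ω_p = 5/17 − 120/119 = -5/7
scale: ω_p = -5/7 × 299 rpm = -213.5714 rpm

-213.5714 rpm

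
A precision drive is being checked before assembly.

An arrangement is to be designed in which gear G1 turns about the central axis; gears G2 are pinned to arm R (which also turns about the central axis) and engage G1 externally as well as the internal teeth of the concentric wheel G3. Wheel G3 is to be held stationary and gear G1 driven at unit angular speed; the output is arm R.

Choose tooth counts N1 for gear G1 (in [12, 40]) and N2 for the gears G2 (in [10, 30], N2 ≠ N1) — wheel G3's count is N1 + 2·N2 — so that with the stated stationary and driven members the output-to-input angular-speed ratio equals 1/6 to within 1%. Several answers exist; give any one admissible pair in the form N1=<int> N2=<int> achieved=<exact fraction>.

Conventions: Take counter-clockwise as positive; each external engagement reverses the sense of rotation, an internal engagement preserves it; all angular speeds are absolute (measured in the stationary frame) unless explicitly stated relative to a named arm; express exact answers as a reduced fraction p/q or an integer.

design class (target 1/6): planetary set
Willis with ω_ring = 0: ω_arm/ω_sun = N1/(N1+N3); set equal to 1/6  ⇒  N3/N1 = 1/(1/6) − 1 = 5
N3 = N1 + 2·N2  ⇒  N2/N1 = (N3/N1 − 1)/2 = (5 − 1)/2 = 2
smallest multiple with N1 ≥ 12 and N2 ≥ 10: k = 12  ⇒  N1 = 12·1 = 12, N2 = 12·2 = 24 (N1 ≤ 40, N2 ≤ 30, N2 ≠ N1 ✓), N3 = 12 + 2·24 = 60
check: N1/(N1+N3) with N1 = 12, N3 = 60 gives 1/6; |achieved − target| = 0 ≤ 1/600 ✓

N1=12 N2=24 achieved=1/6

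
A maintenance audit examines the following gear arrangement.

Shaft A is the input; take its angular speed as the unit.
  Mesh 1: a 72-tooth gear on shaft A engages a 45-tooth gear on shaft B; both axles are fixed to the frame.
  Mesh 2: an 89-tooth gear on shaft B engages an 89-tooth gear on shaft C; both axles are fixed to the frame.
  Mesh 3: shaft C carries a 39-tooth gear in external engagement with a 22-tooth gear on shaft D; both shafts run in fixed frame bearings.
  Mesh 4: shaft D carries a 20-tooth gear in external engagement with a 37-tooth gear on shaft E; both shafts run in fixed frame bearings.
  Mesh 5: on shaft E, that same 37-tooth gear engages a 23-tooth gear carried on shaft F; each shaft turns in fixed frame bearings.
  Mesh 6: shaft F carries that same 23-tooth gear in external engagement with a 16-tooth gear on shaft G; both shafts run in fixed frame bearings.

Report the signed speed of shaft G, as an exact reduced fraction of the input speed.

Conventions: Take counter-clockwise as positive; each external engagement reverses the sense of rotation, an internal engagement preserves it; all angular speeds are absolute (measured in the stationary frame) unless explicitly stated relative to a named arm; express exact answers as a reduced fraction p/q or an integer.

39/11

6-mesh fixed-axis compound train (all bearings frame-fixed)
mesh 1 [72T→45T]: |ω|/ω_in = 1×72/45 = 8/5, sense flips to −
mesh 2 [89T→89T]: |ω|/ω_in = (8/5)×89/89 = 8/5, sense flips to +
mesh 3 [39T→22T]: |ω|/ω_in = (8/5)×39/22 = 156/55, sense flips to −
mesh 4 [20T→37T]: |ω|/ω_in = (156/55)×20/37 = 624/407, sense flips to +
mesh 5 [37T→23T]: |ω|/ω_in = (624/407)×37/23 = 624/253, sense flips to −
mesh 6 [23T→16T]: |ω|/ω_in = (624/253)×23/16 = 39/11, sense flips to +
signed output speed (× input speed) = 39/11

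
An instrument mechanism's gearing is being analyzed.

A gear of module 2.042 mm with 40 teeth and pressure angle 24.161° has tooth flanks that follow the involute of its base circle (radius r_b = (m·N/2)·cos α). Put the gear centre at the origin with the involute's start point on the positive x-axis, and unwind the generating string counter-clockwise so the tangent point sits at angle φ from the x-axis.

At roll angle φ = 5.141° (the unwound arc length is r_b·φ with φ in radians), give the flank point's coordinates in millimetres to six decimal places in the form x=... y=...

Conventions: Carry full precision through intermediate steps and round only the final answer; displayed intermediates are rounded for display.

x=37.412070 y=0.008965

topology: single-mesh involute geometry — m = 2.042, N = 40
pitch radius r_p = m·N/2 = 2.042·40/2 = 40.840000
base radius r_b = r_p·cos α = 40.840000·cos 24.161° = 37.262372
roll angle φ = 5.141° = 0.08972738 rad
x = r_b·(cos φ + φ·sin φ) = 37.412070
y = r_b·(sin φ − φ·cos φ) = 0.008965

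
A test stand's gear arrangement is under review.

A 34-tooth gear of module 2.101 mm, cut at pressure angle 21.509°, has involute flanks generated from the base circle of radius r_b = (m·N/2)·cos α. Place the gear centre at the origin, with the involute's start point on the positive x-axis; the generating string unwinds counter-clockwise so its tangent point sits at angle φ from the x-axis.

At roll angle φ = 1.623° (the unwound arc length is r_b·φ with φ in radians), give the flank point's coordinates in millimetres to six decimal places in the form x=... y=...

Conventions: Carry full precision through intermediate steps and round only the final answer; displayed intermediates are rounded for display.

x=33.242997 y=0.000252

recognized (one wheel, involute flank): single-mesh tooth geometry, m = 2.101, N = 34
pitch radius r_p = m·N/2 = 2.101·34/2 = 35.717000
base radius r_b = r_p·cos α = 35.717000·cos 21.509° = 33.229668
roll angle φ = 1.623° = 0.02832669 rad
x = r_b·(cos φ + φ·sin φ) = 33.242997
y = r_b·(sin φ − φ·cos φ) = 0.000252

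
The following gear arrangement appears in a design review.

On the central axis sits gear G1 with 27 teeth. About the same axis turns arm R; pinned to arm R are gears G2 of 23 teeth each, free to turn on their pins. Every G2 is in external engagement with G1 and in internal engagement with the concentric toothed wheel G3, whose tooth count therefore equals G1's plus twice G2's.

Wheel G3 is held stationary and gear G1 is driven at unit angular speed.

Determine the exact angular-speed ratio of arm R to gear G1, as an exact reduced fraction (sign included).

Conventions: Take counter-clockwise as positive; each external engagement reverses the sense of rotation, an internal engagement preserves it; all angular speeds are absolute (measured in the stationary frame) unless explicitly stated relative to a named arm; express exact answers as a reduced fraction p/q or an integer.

27/100

class = planetary set [G3 = 27+2·23 = 73; Willis about the carrier]
ring teeth: 27 + 2·23 = 73
27(ω_sun−ω_arm) = −73(ω_ring−ω_arm),  ω_ring = 0, ω_sun = 1
27(1−ω_arm) = −73(0−ω_arm)  ⇒  100·ω_arm = 27  ⇒  ω_arm = 27/100
ω_out/ω_in = 27/100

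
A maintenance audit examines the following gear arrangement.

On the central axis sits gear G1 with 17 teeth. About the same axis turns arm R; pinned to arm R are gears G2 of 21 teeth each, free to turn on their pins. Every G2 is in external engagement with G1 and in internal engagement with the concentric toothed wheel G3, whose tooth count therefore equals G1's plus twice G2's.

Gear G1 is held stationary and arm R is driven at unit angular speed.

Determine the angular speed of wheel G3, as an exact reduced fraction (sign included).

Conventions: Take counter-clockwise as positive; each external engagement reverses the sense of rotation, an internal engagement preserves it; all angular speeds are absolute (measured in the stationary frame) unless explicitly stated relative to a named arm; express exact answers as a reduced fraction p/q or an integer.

76/59

planetary set (17T centre, 21T on arm, 59T internal) — Willis relation
ring teeth: 17 + 2·21 = 59
17(ω_sun−ω_arm) = −59(ω_ring−ω_arm),  ω_sun = 0, ω_arm = 1
ω_ring = 1 − (17/59)(0−1) = 76/59
exact speed ratio = 76/59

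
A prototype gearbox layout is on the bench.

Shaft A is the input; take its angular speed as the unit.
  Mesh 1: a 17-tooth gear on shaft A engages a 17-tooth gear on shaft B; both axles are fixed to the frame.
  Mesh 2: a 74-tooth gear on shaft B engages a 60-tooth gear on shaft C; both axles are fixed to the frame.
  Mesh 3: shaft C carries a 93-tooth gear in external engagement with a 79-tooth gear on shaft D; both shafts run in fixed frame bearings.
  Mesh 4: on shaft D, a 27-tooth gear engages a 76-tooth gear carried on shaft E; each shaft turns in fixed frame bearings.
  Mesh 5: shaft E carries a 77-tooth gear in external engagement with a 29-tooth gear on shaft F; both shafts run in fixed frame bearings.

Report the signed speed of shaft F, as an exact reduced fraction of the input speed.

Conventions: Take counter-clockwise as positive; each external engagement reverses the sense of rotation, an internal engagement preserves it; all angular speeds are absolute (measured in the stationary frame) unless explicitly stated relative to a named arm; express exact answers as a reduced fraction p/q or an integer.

-2384613/1741160

5-mesh fixed-axis compound train (all bearings frame-fixed)
mesh 1 [17T→17T]: |ω|/ω_in = 1×17/17 = 1, sense flips to −
mesh 2 [74T→60T]: |ω|/ω_in = 1×74/60 = 37/30, sense flips to +
mesh 3 [93T→79T]: |ω|/ω_in = (37/30)×93/79 = 1147/790, sense flips to −
mesh 4 [27T→76T]: |ω|/ω_in = (1147/790)×27/76 = 30969/60040, sense flips to +
mesh 5 [77T→29T]: |ω|/ω_in = (30969/60040)×77/29 = 2384613/1741160, sense flips to −
signed output speed (× input speed) = -2384613/1741160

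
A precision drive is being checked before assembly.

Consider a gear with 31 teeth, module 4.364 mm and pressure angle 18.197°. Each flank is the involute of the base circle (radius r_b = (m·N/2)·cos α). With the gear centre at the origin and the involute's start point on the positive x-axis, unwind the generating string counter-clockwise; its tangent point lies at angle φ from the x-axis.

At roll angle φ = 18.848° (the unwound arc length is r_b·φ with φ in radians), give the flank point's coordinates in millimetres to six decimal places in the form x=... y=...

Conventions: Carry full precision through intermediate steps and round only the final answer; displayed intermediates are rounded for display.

x=67.642500 y=0.754283

topology: single-mesh involute geometry — m = 4.364, N = 31
pitch radius r_p = m·N/2 = 4.364·31/2 = 67.642000
base radius r_b = r_p·cos α = 67.642000·cos 18.197° = 64.259116
roll angle φ = 18.848° = 0.32895966 rad
x = r_b·(cos φ + φ·sin φ) = 67.642500
y = r_b·(sin φ − φ·cos φ) = 0.754283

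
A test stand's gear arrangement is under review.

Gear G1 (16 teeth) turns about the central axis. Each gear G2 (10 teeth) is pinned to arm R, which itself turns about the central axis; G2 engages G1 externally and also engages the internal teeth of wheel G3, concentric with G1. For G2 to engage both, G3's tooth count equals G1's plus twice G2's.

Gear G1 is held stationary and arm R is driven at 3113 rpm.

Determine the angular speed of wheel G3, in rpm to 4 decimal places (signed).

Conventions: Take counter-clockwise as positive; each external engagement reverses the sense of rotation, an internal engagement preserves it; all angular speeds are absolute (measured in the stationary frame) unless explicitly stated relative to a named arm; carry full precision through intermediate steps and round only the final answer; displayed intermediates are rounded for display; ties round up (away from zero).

+4496.5556 rpm

planetary set (16T centre, 10T on arm, 36T internal) — Willis relation
normalise by the input: solve with ω_arm = 1, then scale by 3113 rpm
ring teeth: 16 + 2·10 = 36
16(ω_sun−ω_arm) = −36(ω_ring−ω_arm),  ω_sun = 0, ω_arm = 1
ω_ring = 1 − (16/36)(0−1) = 13/9
scale: ω_ring = 13/9 × 3113 rpm = +4496.5556 rpm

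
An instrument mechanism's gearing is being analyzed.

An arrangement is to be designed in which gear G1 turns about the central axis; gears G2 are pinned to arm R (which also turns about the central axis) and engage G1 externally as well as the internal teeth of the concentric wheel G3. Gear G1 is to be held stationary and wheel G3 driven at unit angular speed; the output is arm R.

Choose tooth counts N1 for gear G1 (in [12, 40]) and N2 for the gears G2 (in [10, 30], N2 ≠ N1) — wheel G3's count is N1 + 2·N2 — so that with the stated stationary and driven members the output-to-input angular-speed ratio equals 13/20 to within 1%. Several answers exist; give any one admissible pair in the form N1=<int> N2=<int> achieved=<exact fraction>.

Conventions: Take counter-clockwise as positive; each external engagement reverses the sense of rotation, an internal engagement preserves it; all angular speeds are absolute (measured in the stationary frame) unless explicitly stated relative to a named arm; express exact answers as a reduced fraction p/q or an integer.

class = planetary set [ratio 13/20 wanted; Willis about the carrier]
Willis with ω_sun = 0: ω_arm/ω_ring = N3/(N1+N3); set equal to 13/20  ⇒  N3/N1 = (13/20)/(1 − 13/20) = 13/7
N3 = N1 + 2·N2  ⇒  N2/N1 = (N3/N1 − 1)/2 = (13/7 − 1)/2 = 3/7
smallest multiple with N1 ≥ 12 and N2 ≥ 10: k = 4  ⇒  N1 = 4·7 = 28, N2 = 4·3 = 12 (N1 ≤ 40, N2 ≤ 30, N2 ≠ N1 ✓), N3 = 28 + 2·12 = 52
check: N3/(N1+N3) with N1 = 28, N3 = 52 gives 13/20; |achieved − target| = 0 ≤ 13/2000 ✓

N1=28 N2=12 achieved=13/20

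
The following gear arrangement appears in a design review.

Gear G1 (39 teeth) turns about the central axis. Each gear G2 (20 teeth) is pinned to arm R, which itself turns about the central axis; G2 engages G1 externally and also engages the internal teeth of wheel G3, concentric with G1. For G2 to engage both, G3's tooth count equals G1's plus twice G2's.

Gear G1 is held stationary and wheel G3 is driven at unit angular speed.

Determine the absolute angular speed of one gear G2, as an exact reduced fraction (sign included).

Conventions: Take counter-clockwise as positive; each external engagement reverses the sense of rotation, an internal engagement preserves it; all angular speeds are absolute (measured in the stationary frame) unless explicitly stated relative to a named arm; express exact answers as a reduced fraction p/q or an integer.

79/40

class = planetary set [G3 = 39+2·20 = 79; Willis about the carrier]
ring teeth: 39 + 2·20 = 79
39(ω_sun−ω_arm) = −79(ω_ring−ω_arm),  ω_sun = 0, ω_ring = 1
39(0−ω_arm) = −79(1−ω_arm)  ⇒  118·ω_arm = 79  ⇒  ω_arm = 79/118
sun–planet mesh: 39·(0−79/118) = −20·(ω_p−ω_arm)  ⇒  ω_p−ω_arm = 3081/2360
ω_p = 79/118 + 3081/2360 = 79/40
exact speed ratio = 79/40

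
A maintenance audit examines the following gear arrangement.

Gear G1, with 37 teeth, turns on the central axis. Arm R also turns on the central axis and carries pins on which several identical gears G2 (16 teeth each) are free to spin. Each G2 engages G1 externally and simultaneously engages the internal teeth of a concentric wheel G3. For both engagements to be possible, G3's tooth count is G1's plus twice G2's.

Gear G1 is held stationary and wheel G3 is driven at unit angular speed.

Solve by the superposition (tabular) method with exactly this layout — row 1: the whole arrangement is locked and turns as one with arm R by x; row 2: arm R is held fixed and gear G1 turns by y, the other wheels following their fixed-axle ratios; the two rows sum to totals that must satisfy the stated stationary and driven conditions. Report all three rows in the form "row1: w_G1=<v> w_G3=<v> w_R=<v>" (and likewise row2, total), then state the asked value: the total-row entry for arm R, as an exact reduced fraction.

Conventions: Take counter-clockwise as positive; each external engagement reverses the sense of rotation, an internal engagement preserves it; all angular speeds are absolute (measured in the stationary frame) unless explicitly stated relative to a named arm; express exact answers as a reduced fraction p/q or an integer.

row1: w_G1=69/106 w_G3=69/106 w_R=69/106
row2: w_G1=-69/106 w_G3=37/106 w_R=0
total: w_G1=0 w_G3=1 w_R=69/106
asked value: 69/106

class = planetary set [G3 = 37+2·16 = 69; Willis about the carrier]
row 1 (train locked, turned with arm): all members turn x
superposition row 2 [arm held]: sun y, ring −(37/69)·y, arm 0
boundary: total ω_sun = x + y = 0 and total ω_ring = x − (37/69)·y = 1  ⇒  y = -69/106, x = 69/106
row 2 ring = −(37/69)·(-69/106) = 37/106
totals (row 1 + row 2): sun 69/106 + (-69/106) = 0, ring 69/106 + 37/106 = 1, arm 69/106 + 0 = 69/106
asked cell (total, arm) = 69/106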